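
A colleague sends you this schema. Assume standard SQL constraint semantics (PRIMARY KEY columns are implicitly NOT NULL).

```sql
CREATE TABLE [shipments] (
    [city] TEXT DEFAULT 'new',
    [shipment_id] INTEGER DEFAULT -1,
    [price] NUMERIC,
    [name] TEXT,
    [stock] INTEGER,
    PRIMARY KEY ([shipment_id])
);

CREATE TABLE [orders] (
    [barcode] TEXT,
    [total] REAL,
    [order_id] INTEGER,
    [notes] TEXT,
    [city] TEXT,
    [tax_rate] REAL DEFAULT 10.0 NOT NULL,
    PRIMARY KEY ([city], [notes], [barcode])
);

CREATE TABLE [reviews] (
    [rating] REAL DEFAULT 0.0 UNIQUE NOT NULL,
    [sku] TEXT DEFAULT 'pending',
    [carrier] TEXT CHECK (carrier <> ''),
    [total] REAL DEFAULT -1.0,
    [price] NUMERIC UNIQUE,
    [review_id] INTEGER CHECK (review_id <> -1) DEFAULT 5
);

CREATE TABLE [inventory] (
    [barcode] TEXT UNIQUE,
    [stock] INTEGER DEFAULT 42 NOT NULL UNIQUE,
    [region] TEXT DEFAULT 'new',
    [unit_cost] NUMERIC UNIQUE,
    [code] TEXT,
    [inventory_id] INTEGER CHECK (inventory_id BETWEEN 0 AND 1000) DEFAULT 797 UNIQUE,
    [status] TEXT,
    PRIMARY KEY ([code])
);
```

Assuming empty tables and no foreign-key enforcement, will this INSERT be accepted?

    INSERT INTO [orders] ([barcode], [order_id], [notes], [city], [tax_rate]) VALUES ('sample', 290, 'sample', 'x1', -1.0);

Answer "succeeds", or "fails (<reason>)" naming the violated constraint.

NOT NULL columns: barcode is supplied; city is supplied; notes is supplied; tax_rate is supplied.
No constraint is violated.

succeeds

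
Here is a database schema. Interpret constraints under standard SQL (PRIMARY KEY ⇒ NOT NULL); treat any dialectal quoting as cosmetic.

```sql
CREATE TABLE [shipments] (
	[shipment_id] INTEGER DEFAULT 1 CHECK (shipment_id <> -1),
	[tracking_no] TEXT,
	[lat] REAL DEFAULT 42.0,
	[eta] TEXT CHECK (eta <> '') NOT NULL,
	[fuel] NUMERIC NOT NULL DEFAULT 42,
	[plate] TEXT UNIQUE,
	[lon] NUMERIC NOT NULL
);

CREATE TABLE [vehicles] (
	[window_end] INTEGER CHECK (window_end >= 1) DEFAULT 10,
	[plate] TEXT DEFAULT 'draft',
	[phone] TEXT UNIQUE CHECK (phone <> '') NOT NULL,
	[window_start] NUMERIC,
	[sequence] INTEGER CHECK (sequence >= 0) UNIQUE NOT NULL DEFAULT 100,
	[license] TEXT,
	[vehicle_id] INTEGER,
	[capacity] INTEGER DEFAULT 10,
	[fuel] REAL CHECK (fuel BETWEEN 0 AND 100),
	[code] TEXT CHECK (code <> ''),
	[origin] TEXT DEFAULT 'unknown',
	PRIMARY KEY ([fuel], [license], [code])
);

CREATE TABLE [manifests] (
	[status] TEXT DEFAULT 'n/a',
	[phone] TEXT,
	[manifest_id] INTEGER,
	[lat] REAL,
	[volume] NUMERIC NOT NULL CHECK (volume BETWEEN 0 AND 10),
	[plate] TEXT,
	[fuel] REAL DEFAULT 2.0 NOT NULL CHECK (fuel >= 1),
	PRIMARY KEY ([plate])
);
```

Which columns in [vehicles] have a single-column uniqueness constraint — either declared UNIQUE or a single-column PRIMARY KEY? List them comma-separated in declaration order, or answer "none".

- window_end: no UNIQUE or single-column PK constraint.
- plate: no UNIQUE or single-column PK constraint.
- phone: declared UNIQUE → unique.
- window_start: no UNIQUE or single-column PK constraint.
- sequence: declared UNIQUE → unique.
- license: part of a composite PRIMARY KEY — only the tuple is unique, not this column on its own.
- vehicle_id: no UNIQUE or single-column PK constraint.
- capacity: no UNIQUE or single-column PK constraint.
- fuel: part of a composite PRIMARY KEY — only the tuple is unique, not this column on its own.
- code: part of a composite PRIMARY KEY — only the tuple is unique, not this column on its own.
- origin: no UNIQUE or single-column PK constraint.

phone, sequence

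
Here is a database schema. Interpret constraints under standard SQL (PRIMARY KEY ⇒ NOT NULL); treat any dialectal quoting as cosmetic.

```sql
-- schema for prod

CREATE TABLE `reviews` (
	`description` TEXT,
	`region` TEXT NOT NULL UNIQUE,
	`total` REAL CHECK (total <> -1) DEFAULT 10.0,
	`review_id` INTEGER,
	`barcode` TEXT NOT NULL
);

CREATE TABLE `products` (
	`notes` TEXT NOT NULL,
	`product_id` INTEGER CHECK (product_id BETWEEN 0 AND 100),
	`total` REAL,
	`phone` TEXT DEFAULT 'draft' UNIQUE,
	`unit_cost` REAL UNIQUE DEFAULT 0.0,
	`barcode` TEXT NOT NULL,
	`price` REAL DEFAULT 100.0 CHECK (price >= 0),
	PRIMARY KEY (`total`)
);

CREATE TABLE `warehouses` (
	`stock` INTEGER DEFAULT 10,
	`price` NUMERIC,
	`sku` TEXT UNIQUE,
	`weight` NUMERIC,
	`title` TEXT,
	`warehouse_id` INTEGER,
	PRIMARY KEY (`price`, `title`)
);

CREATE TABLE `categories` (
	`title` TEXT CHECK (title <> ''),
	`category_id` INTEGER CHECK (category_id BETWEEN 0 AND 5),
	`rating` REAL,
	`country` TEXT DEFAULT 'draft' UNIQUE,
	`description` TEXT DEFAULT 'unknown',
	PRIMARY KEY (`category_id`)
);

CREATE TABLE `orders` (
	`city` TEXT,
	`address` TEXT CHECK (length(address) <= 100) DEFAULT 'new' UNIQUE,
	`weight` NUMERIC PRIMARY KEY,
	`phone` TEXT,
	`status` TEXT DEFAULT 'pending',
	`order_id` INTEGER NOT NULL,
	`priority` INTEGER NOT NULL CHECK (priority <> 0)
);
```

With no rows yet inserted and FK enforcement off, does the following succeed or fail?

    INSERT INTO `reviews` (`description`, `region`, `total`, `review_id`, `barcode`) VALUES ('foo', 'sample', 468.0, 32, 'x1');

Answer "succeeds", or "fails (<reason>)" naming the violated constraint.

succeeds

NOT NULL columns: barcode is supplied; region is supplied.
CHECK constraints: 468.0 satisfies (total <> -1).
No constraint is violated.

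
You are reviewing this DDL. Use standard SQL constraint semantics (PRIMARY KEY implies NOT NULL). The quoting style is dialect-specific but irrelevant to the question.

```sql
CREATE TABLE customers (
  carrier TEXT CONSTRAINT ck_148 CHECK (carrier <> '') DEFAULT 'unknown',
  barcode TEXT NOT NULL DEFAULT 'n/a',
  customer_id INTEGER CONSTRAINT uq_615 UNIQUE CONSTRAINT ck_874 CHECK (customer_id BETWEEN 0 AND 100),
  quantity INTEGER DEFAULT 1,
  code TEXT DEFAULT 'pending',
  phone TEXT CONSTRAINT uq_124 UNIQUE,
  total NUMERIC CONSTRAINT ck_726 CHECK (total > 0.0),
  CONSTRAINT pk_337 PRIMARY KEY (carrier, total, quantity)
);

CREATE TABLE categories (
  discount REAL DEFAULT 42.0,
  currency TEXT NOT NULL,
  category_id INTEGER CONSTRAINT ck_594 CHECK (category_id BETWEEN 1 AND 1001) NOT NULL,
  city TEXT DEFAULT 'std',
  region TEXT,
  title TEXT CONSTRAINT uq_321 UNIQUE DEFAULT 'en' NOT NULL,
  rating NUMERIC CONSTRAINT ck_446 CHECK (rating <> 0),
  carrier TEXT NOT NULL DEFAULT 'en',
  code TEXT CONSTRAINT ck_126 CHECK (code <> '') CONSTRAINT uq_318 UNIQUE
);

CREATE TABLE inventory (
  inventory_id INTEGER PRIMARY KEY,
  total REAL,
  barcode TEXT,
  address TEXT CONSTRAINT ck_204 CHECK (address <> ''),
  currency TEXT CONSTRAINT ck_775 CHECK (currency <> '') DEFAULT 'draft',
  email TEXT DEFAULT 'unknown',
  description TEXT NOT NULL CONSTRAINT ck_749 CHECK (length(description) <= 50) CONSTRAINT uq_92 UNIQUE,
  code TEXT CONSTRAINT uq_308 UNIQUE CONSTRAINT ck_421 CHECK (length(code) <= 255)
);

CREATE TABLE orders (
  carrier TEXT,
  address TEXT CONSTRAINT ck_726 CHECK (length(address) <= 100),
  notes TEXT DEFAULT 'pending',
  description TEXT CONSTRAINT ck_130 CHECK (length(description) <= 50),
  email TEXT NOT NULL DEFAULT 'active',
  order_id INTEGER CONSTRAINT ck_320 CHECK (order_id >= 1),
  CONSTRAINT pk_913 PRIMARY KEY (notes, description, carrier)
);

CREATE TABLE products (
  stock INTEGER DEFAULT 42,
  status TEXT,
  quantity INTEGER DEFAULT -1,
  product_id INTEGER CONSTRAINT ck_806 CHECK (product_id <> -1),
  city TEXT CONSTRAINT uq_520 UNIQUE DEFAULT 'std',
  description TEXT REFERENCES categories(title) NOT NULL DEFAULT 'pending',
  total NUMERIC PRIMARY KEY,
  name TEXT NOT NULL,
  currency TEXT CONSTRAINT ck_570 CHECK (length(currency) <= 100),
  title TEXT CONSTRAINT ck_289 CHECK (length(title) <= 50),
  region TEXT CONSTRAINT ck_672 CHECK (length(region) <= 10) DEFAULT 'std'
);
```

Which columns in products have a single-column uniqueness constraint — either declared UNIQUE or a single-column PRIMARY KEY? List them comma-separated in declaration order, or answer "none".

- stock: no UNIQUE or single-column PK constraint.
- status: no UNIQUE or single-column PK constraint.
- quantity: no UNIQUE or single-column PK constraint.
- product_id: no UNIQUE or single-column PK constraint.
- city: declared UNIQUE → unique.
- description: no UNIQUE or single-column PK constraint.
- total: single-column PRIMARY KEY → unique.
- name: no UNIQUE or single-column PK constraint.
- currency: no UNIQUE or single-column PK constraint.
- title: no UNIQUE or single-column PK constraint.
- region: no UNIQUE or single-column PK constraint.

city, total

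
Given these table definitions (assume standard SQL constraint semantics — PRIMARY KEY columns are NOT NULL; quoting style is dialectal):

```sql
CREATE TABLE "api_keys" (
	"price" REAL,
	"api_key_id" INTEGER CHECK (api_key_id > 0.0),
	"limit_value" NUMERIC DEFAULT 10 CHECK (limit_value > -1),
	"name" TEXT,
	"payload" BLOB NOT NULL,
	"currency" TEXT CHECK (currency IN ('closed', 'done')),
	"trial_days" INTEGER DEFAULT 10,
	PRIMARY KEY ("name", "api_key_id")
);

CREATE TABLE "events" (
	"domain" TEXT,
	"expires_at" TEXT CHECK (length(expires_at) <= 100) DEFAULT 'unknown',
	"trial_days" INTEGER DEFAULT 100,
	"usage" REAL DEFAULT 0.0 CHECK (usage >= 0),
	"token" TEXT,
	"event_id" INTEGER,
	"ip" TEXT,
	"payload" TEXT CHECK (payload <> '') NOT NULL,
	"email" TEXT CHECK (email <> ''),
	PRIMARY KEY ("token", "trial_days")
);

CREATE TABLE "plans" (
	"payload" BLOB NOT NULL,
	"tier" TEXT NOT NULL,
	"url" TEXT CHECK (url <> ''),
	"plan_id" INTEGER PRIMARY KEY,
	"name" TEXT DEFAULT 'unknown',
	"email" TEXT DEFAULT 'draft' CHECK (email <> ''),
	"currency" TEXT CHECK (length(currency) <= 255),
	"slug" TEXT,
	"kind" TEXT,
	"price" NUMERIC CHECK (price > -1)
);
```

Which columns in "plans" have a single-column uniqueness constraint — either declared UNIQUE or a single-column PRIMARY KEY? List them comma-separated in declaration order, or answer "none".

- payload: no UNIQUE or single-column PK constraint.
- tier: no UNIQUE or single-column PK constraint.
- url: no UNIQUE or single-column PK constraint.
- plan_id: single-column PRIMARY KEY → unique.
- name: no UNIQUE or single-column PK constraint.
- email: no UNIQUE or single-column PK constraint.
- currency: no UNIQUE or single-column PK constraint.
- slug: no UNIQUE or single-column PK constraint.
- kind: no UNIQUE or single-column PK constraint.
- price: no UNIQUE or single-column PK constraint.

plan_id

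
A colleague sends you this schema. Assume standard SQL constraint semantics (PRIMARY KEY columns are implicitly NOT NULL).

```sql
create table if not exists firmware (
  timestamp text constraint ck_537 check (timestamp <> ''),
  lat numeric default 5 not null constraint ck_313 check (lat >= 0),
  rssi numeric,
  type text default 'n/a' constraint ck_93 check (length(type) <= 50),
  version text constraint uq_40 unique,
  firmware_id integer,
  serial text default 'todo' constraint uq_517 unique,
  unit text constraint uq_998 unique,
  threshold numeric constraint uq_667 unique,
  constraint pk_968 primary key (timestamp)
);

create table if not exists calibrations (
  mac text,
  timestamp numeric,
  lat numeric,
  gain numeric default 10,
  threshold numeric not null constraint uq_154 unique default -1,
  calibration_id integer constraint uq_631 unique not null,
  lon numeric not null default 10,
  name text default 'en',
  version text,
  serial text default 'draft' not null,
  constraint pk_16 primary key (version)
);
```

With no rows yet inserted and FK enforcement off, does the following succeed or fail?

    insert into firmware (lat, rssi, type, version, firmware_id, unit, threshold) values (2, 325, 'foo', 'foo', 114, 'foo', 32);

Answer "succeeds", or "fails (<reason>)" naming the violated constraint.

timestamp is omitted from the column list and has no DEFAULT, so it would receive NULL.
But timestamp is part of the PRIMARY KEY (implied NOT NULL).

fails (NOT NULL on timestamp)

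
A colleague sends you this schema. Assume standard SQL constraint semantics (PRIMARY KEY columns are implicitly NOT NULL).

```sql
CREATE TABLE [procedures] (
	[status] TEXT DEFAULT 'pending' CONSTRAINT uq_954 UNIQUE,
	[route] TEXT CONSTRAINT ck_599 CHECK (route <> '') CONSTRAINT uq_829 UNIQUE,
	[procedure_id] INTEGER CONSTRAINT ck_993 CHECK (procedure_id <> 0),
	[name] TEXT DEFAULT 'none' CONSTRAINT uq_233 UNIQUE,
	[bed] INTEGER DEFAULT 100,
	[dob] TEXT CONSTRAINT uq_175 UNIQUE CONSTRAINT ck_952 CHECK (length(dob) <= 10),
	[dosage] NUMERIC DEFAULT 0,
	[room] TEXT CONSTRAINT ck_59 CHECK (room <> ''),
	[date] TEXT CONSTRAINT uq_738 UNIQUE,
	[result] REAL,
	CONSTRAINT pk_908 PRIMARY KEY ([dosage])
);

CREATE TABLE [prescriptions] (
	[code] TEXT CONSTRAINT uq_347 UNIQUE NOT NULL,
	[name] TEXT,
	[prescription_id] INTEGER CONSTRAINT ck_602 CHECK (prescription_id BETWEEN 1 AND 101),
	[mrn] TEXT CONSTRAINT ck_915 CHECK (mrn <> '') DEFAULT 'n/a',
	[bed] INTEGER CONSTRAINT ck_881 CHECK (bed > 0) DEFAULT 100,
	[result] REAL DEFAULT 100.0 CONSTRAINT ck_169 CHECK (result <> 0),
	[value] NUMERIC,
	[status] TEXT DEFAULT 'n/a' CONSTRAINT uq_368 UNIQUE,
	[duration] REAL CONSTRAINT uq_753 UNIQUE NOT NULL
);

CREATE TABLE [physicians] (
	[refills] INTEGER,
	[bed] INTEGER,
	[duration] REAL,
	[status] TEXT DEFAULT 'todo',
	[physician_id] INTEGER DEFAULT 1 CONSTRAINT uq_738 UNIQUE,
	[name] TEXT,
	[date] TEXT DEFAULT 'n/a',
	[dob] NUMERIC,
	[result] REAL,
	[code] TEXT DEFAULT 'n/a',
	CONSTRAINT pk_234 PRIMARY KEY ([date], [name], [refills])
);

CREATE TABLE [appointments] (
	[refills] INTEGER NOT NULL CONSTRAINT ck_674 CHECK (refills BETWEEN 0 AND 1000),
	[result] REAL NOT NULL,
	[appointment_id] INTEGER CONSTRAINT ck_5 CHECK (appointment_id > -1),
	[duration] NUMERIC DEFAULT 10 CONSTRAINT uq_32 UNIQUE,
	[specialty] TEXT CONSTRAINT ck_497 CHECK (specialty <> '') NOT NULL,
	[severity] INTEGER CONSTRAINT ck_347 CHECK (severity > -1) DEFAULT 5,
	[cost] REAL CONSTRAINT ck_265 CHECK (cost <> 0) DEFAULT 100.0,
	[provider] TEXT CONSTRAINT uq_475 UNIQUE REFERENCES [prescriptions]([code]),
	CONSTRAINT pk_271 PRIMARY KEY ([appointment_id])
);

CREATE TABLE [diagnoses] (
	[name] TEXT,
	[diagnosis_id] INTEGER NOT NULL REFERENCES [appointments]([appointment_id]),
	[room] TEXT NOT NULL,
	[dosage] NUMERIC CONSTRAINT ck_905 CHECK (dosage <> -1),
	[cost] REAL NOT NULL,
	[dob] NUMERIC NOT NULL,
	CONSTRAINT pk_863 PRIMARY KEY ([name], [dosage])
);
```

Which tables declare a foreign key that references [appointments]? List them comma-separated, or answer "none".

- diagnoses.diagnosis_id references appointments(appointment_id).

diagnoses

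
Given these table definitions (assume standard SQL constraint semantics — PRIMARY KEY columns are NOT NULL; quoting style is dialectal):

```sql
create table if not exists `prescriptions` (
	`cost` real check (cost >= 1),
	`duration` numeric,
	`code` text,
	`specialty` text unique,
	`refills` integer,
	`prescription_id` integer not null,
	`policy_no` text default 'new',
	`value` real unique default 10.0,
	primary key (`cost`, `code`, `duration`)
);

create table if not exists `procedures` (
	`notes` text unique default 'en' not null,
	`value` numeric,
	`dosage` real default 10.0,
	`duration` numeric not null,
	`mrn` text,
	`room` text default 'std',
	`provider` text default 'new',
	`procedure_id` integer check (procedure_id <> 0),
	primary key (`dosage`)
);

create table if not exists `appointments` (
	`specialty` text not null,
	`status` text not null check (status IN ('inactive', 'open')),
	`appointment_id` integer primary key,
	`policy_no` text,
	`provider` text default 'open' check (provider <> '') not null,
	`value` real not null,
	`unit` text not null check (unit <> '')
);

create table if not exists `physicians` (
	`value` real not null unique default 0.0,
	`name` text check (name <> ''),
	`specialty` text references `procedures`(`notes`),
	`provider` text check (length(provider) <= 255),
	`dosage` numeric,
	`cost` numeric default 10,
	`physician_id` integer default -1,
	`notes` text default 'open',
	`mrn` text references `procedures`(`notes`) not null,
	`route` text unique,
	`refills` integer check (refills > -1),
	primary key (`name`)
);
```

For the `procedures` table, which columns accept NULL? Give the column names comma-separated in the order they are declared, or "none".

- notes: declared NOT NULL → not nullable.
- value: no NOT NULL constraint applies → nullable.
- dosage: part of the PRIMARY KEY, which implies NOT NULL → not nullable.
- duration: declared NOT NULL → not nullable.
- mrn: no NOT NULL constraint applies → nullable.
- room: DEFAULT only fills an omitted column; an explicit NULL is still allowed → nullable.
- provider: DEFAULT only fills an omitted column; an explicit NULL is still allowed → nullable.
- procedure_id: CHECK does not forbid NULL (a CHECK constraint passes when its expression is NULL) → nullable.

value, mrn, room, provider, procedure_id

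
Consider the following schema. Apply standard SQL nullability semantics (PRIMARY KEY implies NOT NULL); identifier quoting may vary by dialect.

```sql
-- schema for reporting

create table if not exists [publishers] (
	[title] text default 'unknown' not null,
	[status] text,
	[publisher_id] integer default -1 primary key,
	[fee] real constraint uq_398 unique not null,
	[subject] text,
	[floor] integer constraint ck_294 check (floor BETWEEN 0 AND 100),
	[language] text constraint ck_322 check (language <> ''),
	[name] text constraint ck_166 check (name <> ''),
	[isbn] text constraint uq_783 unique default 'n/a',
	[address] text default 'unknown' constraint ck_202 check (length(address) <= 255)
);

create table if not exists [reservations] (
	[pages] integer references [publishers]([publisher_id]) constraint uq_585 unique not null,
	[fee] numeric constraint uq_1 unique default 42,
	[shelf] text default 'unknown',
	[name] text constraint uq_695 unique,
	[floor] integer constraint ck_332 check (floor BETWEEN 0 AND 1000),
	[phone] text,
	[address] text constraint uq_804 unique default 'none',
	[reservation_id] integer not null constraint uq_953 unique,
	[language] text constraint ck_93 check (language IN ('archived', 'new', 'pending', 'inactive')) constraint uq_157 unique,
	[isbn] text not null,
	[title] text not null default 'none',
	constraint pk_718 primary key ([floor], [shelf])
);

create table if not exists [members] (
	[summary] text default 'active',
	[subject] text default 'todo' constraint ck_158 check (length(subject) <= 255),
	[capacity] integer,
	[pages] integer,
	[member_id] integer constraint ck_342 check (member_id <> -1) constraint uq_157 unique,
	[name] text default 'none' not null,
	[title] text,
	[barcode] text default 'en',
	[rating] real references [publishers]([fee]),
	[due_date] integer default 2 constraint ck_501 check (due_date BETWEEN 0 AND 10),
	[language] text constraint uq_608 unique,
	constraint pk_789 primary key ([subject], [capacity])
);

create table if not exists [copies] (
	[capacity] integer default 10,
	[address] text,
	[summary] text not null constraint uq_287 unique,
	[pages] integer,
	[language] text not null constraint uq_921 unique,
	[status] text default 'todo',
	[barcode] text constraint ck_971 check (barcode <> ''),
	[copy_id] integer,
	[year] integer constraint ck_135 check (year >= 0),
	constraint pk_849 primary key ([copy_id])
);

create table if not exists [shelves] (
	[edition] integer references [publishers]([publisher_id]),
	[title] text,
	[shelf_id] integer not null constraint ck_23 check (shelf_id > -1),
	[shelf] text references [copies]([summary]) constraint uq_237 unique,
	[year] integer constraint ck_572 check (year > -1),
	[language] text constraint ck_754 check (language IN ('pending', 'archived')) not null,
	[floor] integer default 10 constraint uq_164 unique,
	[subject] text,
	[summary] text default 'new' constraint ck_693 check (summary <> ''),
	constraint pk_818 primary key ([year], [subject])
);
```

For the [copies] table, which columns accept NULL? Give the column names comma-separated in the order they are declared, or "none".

capacity, address, pages, status, barcode, year

- capacity: DEFAULT only fills an omitted column; an explicit NULL is still allowed → nullable.
- address: no NOT NULL constraint applies → nullable.
- summary: declared NOT NULL → not nullable.
- pages: no NOT NULL constraint applies → nullable.
- language: declared NOT NULL → not nullable.
- status: DEFAULT only fills an omitted column; an explicit NULL is still allowed → nullable.
- barcode: CHECK does not forbid NULL (a CHECK constraint passes when its expression is NULL) → nullable.
- copy_id: part of the PRIMARY KEY, which implies NOT NULL → not nullable.
- year: CHECK does not forbid NULL (a CHECK constraint passes when its expression is NULL) → nullable.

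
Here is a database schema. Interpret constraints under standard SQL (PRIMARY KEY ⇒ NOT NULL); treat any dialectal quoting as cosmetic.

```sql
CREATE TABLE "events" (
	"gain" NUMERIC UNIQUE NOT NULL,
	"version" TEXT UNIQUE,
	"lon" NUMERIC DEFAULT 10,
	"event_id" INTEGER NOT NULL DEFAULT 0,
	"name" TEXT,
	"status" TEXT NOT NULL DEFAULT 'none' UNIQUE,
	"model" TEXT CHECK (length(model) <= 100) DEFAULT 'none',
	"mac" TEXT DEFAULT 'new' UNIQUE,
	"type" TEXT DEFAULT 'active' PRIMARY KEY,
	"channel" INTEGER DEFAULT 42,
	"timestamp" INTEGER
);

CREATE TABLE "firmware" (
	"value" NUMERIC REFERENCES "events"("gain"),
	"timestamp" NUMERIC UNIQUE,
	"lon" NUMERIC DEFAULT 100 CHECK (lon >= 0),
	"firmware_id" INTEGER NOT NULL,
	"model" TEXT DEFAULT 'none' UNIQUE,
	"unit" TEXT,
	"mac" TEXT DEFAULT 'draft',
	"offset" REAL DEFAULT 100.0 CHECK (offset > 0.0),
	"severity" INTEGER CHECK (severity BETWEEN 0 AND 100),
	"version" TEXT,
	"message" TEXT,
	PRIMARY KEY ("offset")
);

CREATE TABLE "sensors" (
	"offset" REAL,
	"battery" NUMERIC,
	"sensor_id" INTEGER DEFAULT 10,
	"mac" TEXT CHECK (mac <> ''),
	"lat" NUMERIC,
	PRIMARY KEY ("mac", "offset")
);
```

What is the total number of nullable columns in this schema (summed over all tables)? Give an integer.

events: 7 nullable (version, lon, name, model, mac, channel, timestamp — PK (type) and explicit NOT NULL columns excluded).
firmware: 9 nullable (value, timestamp, lon, model, unit, mac, severity, version, message — PK (offset) and explicit NOT NULL columns excluded).
sensors: 3 nullable (battery, sensor_id, lat — PK (mac, offset) and explicit NOT NULL columns excluded).
Total: 7 + 9 + 3 = 19.

19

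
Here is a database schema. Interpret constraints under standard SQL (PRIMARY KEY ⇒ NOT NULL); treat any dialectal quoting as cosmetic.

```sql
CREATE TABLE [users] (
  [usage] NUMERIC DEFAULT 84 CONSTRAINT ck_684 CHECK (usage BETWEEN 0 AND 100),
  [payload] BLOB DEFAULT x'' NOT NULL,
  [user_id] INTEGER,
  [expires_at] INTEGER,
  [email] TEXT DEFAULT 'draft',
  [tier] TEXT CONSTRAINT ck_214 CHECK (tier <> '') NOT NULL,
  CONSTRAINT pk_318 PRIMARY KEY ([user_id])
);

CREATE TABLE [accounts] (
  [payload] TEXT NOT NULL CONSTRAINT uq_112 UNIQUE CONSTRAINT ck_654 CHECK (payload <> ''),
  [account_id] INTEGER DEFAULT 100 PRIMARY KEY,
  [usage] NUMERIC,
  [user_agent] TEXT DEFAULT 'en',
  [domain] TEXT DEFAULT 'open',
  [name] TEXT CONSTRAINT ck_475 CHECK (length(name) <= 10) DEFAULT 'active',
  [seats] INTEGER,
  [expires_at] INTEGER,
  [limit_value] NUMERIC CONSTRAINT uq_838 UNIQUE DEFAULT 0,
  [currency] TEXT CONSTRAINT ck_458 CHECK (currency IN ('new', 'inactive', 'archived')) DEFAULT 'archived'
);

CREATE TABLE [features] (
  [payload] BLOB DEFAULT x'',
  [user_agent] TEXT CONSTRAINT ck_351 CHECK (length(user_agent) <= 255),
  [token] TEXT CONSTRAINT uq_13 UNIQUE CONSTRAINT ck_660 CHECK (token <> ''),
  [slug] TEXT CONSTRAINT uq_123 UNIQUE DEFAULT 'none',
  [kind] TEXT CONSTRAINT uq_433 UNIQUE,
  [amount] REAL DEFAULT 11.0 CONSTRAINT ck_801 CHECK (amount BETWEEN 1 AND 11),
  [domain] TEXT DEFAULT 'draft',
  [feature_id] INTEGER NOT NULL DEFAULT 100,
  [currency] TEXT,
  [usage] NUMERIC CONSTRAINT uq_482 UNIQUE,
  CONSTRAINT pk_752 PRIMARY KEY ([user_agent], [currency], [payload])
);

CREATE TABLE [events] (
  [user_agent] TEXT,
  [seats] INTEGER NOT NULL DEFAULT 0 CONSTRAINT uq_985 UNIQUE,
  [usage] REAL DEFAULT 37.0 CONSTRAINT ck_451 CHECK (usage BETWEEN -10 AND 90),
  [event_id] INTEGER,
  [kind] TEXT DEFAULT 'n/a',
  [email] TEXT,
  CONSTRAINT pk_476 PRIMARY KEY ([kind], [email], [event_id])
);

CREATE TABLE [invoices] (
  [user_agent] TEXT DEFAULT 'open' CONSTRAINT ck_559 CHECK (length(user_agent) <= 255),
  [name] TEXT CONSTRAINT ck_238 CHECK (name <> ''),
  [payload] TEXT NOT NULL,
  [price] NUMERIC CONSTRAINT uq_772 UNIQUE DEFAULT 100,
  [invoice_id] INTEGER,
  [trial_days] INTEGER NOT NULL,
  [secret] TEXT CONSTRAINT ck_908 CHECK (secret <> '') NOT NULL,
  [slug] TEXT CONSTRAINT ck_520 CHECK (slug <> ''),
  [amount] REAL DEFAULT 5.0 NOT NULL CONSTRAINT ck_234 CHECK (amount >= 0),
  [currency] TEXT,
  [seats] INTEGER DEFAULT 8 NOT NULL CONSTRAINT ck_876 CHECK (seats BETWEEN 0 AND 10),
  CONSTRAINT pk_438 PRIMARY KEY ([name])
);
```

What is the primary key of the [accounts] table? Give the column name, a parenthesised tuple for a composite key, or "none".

account_id

account_id is declared PRIMARY KEY inline on the column.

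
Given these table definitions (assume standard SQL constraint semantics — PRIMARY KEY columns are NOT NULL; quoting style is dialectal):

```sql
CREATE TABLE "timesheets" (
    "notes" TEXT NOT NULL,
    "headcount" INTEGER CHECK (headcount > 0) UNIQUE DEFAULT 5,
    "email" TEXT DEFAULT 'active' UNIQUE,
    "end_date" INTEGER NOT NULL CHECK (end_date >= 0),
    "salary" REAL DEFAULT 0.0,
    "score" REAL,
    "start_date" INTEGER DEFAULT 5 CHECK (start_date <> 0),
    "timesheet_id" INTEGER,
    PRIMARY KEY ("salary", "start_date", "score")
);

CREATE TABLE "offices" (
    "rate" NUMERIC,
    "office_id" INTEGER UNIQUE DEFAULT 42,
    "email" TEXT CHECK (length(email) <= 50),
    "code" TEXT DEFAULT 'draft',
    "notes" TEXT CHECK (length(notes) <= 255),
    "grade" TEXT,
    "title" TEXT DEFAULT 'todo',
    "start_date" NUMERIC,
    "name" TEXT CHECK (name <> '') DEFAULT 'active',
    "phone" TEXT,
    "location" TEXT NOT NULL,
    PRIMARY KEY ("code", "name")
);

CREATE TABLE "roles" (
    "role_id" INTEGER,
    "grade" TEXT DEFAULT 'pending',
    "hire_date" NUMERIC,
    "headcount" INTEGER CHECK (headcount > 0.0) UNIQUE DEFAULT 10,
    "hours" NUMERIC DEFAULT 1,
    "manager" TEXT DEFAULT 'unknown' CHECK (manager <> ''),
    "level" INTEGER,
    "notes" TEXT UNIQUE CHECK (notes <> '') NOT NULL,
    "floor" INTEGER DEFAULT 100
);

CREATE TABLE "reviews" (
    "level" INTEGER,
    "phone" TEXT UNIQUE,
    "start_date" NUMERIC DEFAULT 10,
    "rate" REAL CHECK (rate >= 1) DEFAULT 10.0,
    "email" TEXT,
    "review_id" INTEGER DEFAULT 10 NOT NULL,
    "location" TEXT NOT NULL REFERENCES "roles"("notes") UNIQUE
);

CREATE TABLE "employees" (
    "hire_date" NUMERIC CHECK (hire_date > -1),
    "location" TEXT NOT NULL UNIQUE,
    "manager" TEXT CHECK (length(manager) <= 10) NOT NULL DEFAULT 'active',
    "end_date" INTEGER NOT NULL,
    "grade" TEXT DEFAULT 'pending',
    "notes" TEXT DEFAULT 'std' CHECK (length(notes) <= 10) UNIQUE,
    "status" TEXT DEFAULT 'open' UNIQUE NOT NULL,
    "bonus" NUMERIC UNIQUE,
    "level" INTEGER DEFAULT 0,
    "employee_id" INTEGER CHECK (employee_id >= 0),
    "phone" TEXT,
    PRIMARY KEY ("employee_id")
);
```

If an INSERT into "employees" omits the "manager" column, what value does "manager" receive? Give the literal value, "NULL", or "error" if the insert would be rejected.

'active'

manager has an explicit DEFAULT 'active'.
When the column is omitted from an INSERT, that default is used.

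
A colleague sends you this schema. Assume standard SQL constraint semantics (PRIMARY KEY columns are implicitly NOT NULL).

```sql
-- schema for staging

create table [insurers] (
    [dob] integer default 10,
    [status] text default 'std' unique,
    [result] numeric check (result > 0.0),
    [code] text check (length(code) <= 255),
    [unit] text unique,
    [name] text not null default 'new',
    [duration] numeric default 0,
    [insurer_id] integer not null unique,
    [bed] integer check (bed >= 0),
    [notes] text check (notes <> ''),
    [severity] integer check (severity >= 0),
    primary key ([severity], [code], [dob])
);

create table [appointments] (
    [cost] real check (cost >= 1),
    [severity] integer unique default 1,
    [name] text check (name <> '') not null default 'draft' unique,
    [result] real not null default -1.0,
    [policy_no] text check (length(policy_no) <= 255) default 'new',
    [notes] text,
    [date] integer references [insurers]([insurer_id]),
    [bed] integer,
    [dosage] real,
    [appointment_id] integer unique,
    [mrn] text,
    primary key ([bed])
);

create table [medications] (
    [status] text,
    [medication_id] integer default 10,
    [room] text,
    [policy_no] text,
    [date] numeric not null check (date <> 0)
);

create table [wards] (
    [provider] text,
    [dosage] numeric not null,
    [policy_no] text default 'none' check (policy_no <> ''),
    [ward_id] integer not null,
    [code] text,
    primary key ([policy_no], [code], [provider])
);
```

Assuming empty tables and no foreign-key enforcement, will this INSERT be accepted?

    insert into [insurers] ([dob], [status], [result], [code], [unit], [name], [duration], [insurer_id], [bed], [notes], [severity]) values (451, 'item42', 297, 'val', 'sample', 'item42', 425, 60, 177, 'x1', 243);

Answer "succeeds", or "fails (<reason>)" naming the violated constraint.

NOT NULL columns: code is supplied; dob is supplied; insurer_id is supplied; name is supplied; severity is supplied.
CHECK constraints: 297 satisfies (result > 0.0); 'val' satisfies (length(code) <= 255); 177 satisfies (bed >= 0); 'x1' satisfies (notes <> ''); 243 satisfies (severity >= 0).
No constraint is violated.

succeeds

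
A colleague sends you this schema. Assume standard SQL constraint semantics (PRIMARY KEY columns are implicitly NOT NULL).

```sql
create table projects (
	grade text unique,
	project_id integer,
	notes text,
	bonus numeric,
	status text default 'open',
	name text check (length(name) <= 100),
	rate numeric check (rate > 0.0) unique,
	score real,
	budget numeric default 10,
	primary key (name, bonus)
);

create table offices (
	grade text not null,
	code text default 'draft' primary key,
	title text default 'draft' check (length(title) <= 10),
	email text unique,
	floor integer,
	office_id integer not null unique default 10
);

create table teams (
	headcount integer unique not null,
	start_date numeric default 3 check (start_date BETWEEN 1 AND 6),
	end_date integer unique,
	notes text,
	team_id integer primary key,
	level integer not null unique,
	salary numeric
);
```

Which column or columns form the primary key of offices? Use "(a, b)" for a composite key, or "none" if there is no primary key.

code is declared PRIMARY KEY inline on the column.

code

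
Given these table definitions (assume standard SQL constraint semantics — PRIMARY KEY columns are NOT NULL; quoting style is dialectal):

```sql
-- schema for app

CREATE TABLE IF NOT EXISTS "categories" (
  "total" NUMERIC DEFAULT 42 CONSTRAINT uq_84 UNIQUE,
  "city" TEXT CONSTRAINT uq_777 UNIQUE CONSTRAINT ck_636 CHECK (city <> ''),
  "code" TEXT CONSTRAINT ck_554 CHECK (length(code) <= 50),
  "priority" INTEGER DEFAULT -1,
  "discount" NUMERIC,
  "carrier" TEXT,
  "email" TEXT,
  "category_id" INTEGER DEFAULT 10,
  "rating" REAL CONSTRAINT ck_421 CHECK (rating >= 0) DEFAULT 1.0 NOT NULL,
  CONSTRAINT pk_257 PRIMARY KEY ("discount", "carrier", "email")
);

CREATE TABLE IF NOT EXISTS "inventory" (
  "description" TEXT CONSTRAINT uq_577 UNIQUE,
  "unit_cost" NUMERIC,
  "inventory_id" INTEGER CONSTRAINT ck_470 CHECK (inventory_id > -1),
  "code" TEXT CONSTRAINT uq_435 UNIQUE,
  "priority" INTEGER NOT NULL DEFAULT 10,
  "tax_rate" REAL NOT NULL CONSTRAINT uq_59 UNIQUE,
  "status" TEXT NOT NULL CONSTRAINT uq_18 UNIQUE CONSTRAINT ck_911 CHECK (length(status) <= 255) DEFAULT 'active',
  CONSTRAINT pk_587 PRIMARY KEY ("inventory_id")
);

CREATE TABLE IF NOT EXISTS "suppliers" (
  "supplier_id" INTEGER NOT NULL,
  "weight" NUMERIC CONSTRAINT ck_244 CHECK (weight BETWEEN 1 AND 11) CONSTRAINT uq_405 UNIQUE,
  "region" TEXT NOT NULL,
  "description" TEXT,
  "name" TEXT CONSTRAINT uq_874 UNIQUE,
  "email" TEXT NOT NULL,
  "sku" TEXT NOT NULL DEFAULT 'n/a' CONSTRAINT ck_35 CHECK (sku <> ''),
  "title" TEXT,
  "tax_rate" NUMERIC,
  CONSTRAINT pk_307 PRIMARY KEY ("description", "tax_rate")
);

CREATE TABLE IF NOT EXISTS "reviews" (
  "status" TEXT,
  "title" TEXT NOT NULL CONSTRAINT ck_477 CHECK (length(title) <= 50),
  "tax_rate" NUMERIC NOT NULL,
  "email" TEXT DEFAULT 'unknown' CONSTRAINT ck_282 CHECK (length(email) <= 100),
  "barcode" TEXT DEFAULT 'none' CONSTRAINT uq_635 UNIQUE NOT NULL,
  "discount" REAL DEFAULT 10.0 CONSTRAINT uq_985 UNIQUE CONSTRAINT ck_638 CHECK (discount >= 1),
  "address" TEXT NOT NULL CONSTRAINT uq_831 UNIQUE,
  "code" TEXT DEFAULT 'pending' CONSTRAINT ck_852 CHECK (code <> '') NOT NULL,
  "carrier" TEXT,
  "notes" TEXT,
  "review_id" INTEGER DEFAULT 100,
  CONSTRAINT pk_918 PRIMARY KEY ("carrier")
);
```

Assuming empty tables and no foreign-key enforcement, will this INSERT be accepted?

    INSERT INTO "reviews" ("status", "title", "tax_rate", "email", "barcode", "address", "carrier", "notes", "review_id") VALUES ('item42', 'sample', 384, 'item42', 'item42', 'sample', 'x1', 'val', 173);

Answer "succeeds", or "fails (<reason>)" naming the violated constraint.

NOT NULL columns: address is supplied; barcode is supplied; carrier is supplied; code defaults to 'pending'; tax_rate is supplied; title is supplied.
CHECK constraints: 'sample' satisfies (length(title) <= 50); 'item42' satisfies (length(email) <= 100).
No constraint is violated.

succeeds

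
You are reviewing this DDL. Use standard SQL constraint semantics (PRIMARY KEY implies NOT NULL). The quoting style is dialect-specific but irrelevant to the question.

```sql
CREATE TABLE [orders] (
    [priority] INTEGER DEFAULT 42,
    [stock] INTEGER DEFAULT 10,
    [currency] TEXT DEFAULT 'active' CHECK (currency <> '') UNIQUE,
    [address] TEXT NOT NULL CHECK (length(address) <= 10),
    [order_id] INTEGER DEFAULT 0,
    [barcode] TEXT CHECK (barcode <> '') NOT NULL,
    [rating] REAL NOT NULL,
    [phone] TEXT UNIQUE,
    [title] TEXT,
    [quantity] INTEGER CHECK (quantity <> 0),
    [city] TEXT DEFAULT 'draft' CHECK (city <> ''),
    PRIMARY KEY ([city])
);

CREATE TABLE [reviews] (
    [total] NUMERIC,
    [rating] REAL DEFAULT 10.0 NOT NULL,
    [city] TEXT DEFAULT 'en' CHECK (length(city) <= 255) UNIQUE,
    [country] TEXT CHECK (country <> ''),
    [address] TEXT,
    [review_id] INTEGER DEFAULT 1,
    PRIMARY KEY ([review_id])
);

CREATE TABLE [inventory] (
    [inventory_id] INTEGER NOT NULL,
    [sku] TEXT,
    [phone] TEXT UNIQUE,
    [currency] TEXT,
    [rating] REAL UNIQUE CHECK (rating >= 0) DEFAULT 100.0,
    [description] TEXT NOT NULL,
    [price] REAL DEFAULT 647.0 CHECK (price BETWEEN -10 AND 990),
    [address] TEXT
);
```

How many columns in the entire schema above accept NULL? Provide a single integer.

orders: 7 nullable (priority, stock, currency, order_id, phone, title, quantity — PK (city) and explicit NOT NULL columns excluded).
reviews: 4 nullable (total, city, country, address — PK (review_id) and explicit NOT NULL columns excluded).
inventory: 6 nullable (sku, phone, currency, rating, price, address — PK none and explicit NOT NULL columns excluded).
Total: 7 + 4 + 6 = 17.

17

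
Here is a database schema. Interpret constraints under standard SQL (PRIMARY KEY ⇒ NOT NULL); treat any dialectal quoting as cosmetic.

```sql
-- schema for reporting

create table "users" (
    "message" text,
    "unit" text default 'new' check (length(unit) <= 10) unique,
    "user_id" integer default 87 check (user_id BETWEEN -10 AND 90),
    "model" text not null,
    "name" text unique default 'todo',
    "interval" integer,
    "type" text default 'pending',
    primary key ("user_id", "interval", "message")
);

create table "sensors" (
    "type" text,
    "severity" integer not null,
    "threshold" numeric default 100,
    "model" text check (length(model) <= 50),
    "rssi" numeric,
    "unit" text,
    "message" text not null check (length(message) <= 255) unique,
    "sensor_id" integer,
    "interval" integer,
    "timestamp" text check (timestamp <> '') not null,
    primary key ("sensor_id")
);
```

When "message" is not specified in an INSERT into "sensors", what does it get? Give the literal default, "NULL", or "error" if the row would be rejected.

error

message has no DEFAULT clause.
Omitting it would insert NULL, but it is declared NOT NULL, so the INSERT fails.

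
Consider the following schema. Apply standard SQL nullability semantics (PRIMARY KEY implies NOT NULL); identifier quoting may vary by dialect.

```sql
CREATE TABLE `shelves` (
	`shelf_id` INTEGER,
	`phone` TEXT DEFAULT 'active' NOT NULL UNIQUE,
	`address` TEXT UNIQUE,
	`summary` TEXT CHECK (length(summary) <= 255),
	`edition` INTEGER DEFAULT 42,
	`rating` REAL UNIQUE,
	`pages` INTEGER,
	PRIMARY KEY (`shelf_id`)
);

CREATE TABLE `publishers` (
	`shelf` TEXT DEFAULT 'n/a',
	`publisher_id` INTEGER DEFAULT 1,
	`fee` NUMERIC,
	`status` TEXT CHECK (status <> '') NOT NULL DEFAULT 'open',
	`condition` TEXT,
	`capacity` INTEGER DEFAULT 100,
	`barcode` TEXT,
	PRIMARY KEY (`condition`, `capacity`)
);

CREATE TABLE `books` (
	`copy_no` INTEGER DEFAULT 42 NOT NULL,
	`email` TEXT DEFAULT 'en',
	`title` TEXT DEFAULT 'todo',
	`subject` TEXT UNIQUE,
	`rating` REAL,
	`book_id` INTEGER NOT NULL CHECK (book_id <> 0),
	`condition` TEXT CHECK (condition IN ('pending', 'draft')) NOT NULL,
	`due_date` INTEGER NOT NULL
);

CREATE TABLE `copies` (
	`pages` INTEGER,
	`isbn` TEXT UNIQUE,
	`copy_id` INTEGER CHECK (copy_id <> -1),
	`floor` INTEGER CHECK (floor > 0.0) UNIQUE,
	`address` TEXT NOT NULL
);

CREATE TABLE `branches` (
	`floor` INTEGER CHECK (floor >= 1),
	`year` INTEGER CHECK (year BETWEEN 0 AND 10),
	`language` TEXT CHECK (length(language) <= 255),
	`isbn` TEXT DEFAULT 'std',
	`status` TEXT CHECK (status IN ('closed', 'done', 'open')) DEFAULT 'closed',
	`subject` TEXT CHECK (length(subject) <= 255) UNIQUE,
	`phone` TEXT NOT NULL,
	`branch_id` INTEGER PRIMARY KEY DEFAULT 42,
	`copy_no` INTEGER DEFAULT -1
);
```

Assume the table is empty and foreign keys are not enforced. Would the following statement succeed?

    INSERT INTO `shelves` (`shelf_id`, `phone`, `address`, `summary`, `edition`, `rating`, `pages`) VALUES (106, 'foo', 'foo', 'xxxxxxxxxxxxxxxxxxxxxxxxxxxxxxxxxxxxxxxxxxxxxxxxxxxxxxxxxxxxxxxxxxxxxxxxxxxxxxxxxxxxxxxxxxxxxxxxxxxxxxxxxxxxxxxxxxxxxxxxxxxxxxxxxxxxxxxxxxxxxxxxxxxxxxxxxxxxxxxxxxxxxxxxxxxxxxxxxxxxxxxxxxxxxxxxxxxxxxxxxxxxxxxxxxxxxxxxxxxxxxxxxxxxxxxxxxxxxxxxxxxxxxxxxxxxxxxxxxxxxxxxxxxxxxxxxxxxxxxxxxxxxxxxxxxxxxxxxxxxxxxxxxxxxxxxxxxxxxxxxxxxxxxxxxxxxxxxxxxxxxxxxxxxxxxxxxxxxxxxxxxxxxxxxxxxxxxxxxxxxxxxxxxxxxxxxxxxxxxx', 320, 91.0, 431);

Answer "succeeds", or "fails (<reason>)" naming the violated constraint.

The value 'xxxxxxxxxxxxxxxxxxxxxxxxxxxxxxxxxxxxxxxxxxxxxxxxxxxxxxxxxxxxxxxxxxxxxxxxxxxxxxxxxxxxxxxxxxxxxxxxxxxxxxxxxxxxxxxxxxxxxxxxxxxxxxxxxxxxxxxxxxxxxxxxxxxxxxxxxxxxxxxxxxxxxxxxxxxxxxxxxxxxxxxxxxxxxxxxxxxxxxxxxxxxxxxxxxxxxxxxxxxxxxxxxxxxxxxxxxxxxxxxxxxxxxxxxxxxxxxxxxxxxxxxxxxxxxxxxxxxxxxxxxxxxxxxxxxxxxxxxxxxxxxxxxxxxxxxxxxxxxxxxxxxxxxxxxxxxxxxxxxxxxxxxxxxxxxxxxxxxxxxxxxxxxxxxxxxxxxxxxxxxxxxxxxxxxxxxxxxxxxx' for summary violates CHECK (length(summary) <= 255).

fails (CHECK on summary)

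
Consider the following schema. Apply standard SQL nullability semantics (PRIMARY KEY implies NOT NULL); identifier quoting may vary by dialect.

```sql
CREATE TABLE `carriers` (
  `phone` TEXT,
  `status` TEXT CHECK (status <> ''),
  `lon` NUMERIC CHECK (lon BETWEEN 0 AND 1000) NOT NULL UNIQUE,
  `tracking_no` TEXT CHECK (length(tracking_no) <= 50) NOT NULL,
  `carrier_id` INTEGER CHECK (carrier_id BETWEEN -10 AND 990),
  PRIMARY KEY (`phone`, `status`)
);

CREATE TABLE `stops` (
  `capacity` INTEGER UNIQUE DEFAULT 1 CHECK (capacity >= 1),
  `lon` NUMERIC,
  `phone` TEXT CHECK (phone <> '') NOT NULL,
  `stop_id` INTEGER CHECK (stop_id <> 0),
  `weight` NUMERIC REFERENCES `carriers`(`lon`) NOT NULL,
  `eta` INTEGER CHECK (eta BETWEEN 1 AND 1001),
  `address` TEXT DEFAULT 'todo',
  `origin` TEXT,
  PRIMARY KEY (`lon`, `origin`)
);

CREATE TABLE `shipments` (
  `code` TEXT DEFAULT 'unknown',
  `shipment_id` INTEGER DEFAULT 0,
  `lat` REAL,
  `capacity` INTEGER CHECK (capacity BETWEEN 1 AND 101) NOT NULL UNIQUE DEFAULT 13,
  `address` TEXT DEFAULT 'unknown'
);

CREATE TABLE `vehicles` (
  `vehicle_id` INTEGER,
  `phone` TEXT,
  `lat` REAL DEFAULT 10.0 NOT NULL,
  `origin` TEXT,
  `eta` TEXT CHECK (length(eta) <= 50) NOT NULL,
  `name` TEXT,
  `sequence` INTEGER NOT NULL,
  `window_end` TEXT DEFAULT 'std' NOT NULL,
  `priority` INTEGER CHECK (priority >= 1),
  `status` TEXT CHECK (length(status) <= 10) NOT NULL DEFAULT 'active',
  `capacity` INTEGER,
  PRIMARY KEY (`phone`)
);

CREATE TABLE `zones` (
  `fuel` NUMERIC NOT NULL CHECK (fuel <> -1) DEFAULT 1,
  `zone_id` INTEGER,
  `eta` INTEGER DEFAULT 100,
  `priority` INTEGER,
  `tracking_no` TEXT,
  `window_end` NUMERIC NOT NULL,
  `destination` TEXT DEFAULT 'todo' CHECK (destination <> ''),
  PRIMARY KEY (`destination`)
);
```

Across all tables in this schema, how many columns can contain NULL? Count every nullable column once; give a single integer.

18

carriers: 1 nullable (carrier_id — PK (phone, status) and explicit NOT NULL columns excluded).
stops: 4 nullable (capacity, stop_id, eta, address — PK (lon, origin) and explicit NOT NULL columns excluded).
shipments: 4 nullable (code, shipment_id, lat, address — PK none and explicit NOT NULL columns excluded).
vehicles: 5 nullable (vehicle_id, origin, name, priority, capacity — PK (phone) and explicit NOT NULL columns excluded).
zones: 4 nullable (zone_id, eta, priority, tracking_no — PK (destination) and explicit NOT NULL columns excluded).
Total: 1 + 4 + 4 + 5 + 4 = 18.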